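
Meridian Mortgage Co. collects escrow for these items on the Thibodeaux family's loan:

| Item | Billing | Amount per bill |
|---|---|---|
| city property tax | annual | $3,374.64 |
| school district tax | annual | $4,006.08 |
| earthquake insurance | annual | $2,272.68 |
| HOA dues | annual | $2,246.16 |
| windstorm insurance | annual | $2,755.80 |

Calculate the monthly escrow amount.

City property tax = $3,374.64 annually
School district tax = $4,006.08 annually
Earthquake insurance = $2,272.68 annually
HOA dues = $2,246.16 annually
Windstorm insurance = $2,755.80 annually
Combined annual = $14,655.36
Base monthly escrow = $14,655.36 / 12 = $1,221.28

$1,221.28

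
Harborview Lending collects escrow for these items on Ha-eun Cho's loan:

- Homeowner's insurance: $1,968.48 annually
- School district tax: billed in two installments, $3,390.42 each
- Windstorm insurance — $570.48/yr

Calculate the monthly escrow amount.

$776.65

Homeowner's insurance = $1,968.48 per year
School district tax = $3,390.42 × 2 = $6,780.84 per year
Windstorm insurance = $570.48 per year
Total annual escrow = $1,968.48 + $6,780.84 + $570.48 = $9,319.80
Base monthly escrow = $9,319.80 / 12 = $776.65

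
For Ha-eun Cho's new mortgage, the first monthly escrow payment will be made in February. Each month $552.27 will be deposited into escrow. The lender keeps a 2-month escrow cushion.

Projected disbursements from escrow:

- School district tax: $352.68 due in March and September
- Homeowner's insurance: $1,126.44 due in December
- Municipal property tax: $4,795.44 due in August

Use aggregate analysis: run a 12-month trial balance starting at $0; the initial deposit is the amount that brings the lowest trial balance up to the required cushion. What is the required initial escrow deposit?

Cushion = 2 × $552.27 = $1,104.54
Trial balance (start $0, +$552.27 each month, − disbursements):
  Feb: +$552.27 → $552.27
  Mar: +$552.27 − $352.68 → $751.86
  Apr: +$552.27 → $1,304.13
  May: +$552.27 → $1,856.40
  Jun: +$552.27 → $2,408.67
  Jul: +$552.27 → $2,960.94
  Aug: +$552.27 − $4,795.44 → -$1,282.23
  Sep: +$552.27 − $352.68 → -$1,082.64
  Oct: +$552.27 → -$530.37
  Nov: +$552.27 → $21.90
  Dec: +$552.27 − $1,126.44 → -$552.27
  Jan: +$552.27 → $0.00
Lowest trial balance = -$1,282.23 (Aug)
Initial deposit = cushion − low point = $1,104.54 − (-$1,282.23) = $2,386.77

$2,386.77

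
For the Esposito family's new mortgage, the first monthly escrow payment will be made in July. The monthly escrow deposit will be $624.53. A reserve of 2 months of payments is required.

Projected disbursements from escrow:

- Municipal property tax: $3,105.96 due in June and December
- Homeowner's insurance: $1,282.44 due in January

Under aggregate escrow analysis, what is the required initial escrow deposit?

$1,265.75

Cushion = 2 × $624.53 = $1,249.06
Trial balance (start $0, +$624.53 each month, − disbursements):
  Jul: +$624.53 → $624.53
  Aug: +$624.53 → $1,249.06
  Sep: +$624.53 → $1,873.59
  Oct: +$624.53 → $2,498.12
  Nov: +$624.53 → $3,122.65
  Dec: +$624.53 − $3,105.96 → $641.22
  Jan: +$624.53 − $1,282.44 → -$16.69
  Feb: +$624.53 → $607.84
  Mar: +$624.53 → $1,232.37
  Apr: +$624.53 → $1,856.90
  May: +$624.53 → $2,481.43
  Jun: +$624.53 − $3,105.96 → $0.00
Lowest trial balance = -$16.69 (Jan)
Initial deposit = cushion − low point = $1,249.06 − (-$16.69) = $1,265.75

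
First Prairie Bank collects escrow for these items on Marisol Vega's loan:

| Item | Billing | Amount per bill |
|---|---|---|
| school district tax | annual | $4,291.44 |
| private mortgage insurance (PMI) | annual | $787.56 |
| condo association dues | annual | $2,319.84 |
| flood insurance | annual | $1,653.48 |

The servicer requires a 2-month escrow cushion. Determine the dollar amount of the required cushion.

$1,508.72

School district tax — $4,291.44/yr
Private mortgage insurance (PMI) — $787.56/yr
Condo association dues — $2,319.84/yr
Flood insurance — $1,653.48/yr
Yearly total = $4,291.44 + $787.56 + $2,319.84 + $1,653.48 = $9,052.32
Monthly escrow = $9,052.32 ÷ 12 = $754.36
Cushion = 2 × $754.36 = $1,508.72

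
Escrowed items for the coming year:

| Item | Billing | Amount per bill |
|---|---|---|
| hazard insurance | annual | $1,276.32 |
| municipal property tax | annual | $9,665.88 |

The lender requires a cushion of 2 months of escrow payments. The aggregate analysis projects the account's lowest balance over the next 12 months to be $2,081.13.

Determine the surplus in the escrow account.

Hazard insurance — $1,276.32 per year
Municipal property tax — $9,665.88 per year
Yearly total = $10,942.20
Monthly escrow = $10,942.20 ÷ 12 = $911.85
Required cushion = 2 × $911.85 = $1,823.70
Surplus = $2,081.13 − $1,823.70 = $257.43

$257.43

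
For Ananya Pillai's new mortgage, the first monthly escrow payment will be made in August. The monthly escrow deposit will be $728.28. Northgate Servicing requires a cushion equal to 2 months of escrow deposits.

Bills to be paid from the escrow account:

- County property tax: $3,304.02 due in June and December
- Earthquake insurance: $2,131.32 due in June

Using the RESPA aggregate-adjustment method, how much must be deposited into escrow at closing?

$2,184.84

Cushion = 2 × $728.28 = $1,456.56
Trial balance (start $0, +$728.28 each month, − disbursements):
  Aug: +$728.28 → $728.28
  Sep: +$728.28 → $1,456.56
  Oct: +$728.28 → $2,184.84
  Nov: +$728.28 → $2,913.12
  Dec: +$728.28 − $3,304.02 → $337.38
  Jan: +$728.28 → $1,065.66
  Feb: +$728.28 → $1,793.94
  Mar: +$728.28 → $2,522.22
  Apr: +$728.28 → $3,250.50
  May: +$728.28 → $3,978.78
  Jun: +$728.28 − $5,435.34 → -$728.28
  Jul: +$728.28 → $0.00
Lowest trial balance = -$728.28 (Jun)
Initial deposit = cushion − low point = $1,456.56 − (-$728.28) = $2,184.84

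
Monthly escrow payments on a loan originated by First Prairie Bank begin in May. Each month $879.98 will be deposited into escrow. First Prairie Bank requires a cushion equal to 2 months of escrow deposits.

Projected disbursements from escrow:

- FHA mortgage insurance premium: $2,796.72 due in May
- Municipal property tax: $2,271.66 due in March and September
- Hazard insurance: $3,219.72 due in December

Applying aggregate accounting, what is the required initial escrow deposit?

$3,676.70

Cushion = 2 × $879.98 = $1,759.96
Trial balance (start $0, +$879.98 each month, − disbursements):
  May: +$879.98 − $2,796.72 → -$1,916.74
  Jun: +$879.98 → -$1,036.76
  Jul: +$879.98 → -$156.78
  Aug: +$879.98 → $723.20
  Sep: +$879.98 − $2,271.66 → -$668.48
  Oct: +$879.98 → $211.50
  Nov: +$879.98 → $1,091.48
  Dec: +$879.98 − $3,219.72 → -$1,248.26
  Jan: +$879.98 → -$368.28
  Feb: +$879.98 → $511.70
  Mar: +$879.98 − $2,271.66 → -$879.98
  Apr: +$879.98 → $0.00
Lowest trial balance = -$1,916.74 (May)
Initial deposit = cushion − low point = $1,759.96 − (-$1,916.74) = $3,676.70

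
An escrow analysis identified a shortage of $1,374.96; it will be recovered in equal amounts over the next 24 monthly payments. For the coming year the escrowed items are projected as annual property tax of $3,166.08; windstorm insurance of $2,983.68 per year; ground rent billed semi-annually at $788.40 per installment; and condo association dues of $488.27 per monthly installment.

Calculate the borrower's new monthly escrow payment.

Property tax — $3,166.08 annually
Windstorm insurance — $2,983.68 annually
Ground rent — $788.40 × 2 = $1,576.80 annually
Condo association dues — $488.27 × 12 = $5,859.24 annually
Annual escrow total = $13,585.80
Monthly = $13,585.80 ÷ 12 = $1,132.15
Shortage per month = $1,374.96 ÷ 24 = $57.29
Adjusted monthly = $1,132.15 + $57.29 = $1,189.44

$1,189.44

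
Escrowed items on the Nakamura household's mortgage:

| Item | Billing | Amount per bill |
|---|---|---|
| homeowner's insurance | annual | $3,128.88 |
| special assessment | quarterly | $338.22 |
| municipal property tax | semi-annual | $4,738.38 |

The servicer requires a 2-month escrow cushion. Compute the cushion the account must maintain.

$2,326.42

Homeowner's insurance: $3,128.88 per year
Special assessment: $338.22 × 4 = $1,352.88 per year
Municipal property tax: $4,738.38 × 2 = $9,476.76 per year
Total per year = $13,958.52
Base monthly escrow = $13,958.52 ÷ 12 = $1,163.21
Required cushion = 2 × $1,163.21 = $2,326.42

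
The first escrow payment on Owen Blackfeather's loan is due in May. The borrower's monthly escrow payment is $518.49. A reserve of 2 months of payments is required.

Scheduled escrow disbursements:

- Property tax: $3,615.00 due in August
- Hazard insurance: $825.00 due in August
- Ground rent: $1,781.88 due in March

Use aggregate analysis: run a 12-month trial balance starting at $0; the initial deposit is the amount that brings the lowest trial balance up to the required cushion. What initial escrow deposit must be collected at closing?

$3,403.02

Cushion = 2 × $518.49 = $1,036.98
Trial balance (start $0, +$518.49 each month, − disbursements):
  May: +$518.49 → $518.49
  Jun: +$518.49 → $1,036.98
  Jul: +$518.49 → $1,555.47
  Aug: +$518.49 − $4,440.00 → -$2,366.04
  Sep: +$518.49 → -$1,847.55
  Oct: +$518.49 → -$1,329.06
  Nov: +$518.49 → -$810.57
  Dec: +$518.49 → -$292.08
  Jan: +$518.49 → $226.41
  Feb: +$518.49 → $744.90
  Mar: +$518.49 − $1,781.88 → -$518.49
  Apr: +$518.49 → $0.00
Lowest trial balance = -$2,366.04 (Aug)
Initial deposit = cushion − low point = $1,036.98 − (-$2,366.04) = $3,403.02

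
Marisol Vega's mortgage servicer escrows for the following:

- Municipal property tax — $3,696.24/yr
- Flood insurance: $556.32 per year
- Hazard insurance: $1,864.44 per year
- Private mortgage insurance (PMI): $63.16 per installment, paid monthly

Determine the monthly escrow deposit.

$572.91

Municipal property tax — $3,696.24 annually
Flood insurance — $556.32 annually
Hazard insurance — $1,864.44 annually
Private mortgage insurance (PMI) — $63.16 × 12 = $757.92 annually
Combined annual = $3,696.24 + $556.32 + $1,864.44 + $757.92 = $6,874.92
Monthly escrow = $6,874.92 / 12 = $572.91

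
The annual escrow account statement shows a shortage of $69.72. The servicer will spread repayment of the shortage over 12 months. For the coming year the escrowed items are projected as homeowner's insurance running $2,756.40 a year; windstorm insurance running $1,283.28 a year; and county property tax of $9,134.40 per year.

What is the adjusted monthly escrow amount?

Homeowner's insurance: $2,756.40 per year
Windstorm insurance: $1,283.28 per year
County property tax: $9,134.40 per year
Total per year = $13,174.08
Per month = $13,174.08 / 12 = $1,097.84
Shortage spread = $69.72 ÷ 12 = $5.81/mo
New monthly escrow = $1,097.84 + $5.81 = $1,103.65

$1,103.65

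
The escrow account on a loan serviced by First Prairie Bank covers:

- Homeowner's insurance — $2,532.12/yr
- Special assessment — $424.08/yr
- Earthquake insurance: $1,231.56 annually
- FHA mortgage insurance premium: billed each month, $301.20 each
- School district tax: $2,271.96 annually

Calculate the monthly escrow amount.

$839.51

Homeowner's insurance: $2,532.12 annually
Special assessment: $424.08 annually
Earthquake insurance: $1,231.56 annually
FHA mortgage insurance premium: $301.20 × 12 = $3,614.40 annually
School district tax: $2,271.96 annually
Yearly total = $10,074.12
Monthly = $10,074.12 ÷ 12 = $839.51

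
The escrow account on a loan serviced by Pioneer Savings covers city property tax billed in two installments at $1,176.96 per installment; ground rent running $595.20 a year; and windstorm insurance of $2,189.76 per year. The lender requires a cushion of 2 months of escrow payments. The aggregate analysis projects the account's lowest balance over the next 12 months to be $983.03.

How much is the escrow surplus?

City property tax: $1,176.96 × 2 = $2,353.92
Ground rent: $595.20
Windstorm insurance: $2,189.76
Annual escrow total = $2,353.92 + $595.20 + $2,189.76 = $5,138.88
Per month = $5,138.88 ÷ 12 = $428.24
Required cushion = 2 × $428.24 = $856.48
Excess over cushion: $983.03 − $856.48 = $126.55

$126.55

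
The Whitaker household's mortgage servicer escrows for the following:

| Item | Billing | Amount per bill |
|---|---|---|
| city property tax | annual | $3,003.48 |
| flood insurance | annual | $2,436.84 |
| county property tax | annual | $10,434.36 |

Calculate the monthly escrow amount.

$1,322.89

City property tax = $3,003.48/yr
Flood insurance = $2,436.84/yr
County property tax = $10,434.36/yr
Combined annual = $15,874.68
Monthly = $15,874.68 / 12 = $1,322.89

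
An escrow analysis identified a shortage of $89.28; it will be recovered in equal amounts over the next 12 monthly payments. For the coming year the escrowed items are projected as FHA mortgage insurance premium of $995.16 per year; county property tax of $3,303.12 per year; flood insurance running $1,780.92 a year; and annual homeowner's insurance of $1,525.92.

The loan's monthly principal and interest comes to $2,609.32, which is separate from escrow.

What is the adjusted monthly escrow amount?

FHA mortgage insurance premium: $995.16
County property tax: $3,303.12
Flood insurance: $1,780.92
Homeowner's insurance: $1,525.92
Annual escrow total = $995.16 + $3,303.12 + $1,780.92 + $1,525.92 = $7,605.12
Monthly = $7,605.12 / 12 = $633.76
Shortage spread = $89.28 ÷ 12 = $7.44/mo
New monthly escrow = $633.76 + $7.44 = $641.20

$641.20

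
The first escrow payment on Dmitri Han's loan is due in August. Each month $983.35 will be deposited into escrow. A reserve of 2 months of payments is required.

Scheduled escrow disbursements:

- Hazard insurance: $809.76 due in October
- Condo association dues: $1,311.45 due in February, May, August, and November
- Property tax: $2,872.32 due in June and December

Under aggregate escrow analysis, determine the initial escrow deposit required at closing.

Cushion = 2 × $983.35 = $1,966.70
Trial balance (start $0, +$983.35 each month, − disbursements):
  Aug: +$983.35 − $1,311.45 → -$328.10
  Sep: +$983.35 → $655.25
  Oct: +$983.35 − $809.76 → $828.84
  Nov: +$983.35 − $1,311.45 → $500.74
  Dec: +$983.35 − $2,872.32 → -$1,388.23
  Jan: +$983.35 → -$404.88
  Feb: +$983.35 − $1,311.45 → -$732.98
  Mar: +$983.35 → $250.37
  Apr: +$983.35 → $1,233.72
  May: +$983.35 − $1,311.45 → $905.62
  Jun: +$983.35 − $2,872.32 → -$983.35
  Jul: +$983.35 → $0.00
Lowest trial balance = -$1,388.23 (Dec)
Initial deposit = cushion − low point = $1,966.70 − (-$1,388.23) = $3,354.93

$3,354.93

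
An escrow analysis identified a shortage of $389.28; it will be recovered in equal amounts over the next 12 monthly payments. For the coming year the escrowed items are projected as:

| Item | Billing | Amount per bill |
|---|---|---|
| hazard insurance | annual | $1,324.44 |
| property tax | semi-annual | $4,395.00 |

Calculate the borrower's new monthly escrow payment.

$875.31

Hazard insurance = $1,324.44
Property tax = $4,395.00 × 2 = $8,790.00
Yearly total = $10,114.44
Per month = $10,114.44 / 12 = $842.87
Shortage spread = $389.28 ÷ 12 = $32.44/mo
New monthly escrow = $842.87 + $32.44 = $875.31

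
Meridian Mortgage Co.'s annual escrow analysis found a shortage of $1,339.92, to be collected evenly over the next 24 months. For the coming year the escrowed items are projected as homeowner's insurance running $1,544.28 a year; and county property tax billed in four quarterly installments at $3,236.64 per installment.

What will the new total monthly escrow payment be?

Homeowner's insurance — $1,544.28 annually
County property tax — $3,236.64 × 4 = $12,946.56 annually
Total annual escrow = $1,544.28 + $12,946.56 = $14,490.84
Base monthly escrow = $14,490.84 ÷ 12 = $1,207.57
Monthly shortage recovery: $1,339.92 / 24 = $55.83
Adjusted monthly = $1,207.57 + $55.83 = $1,263.40

$1,263.40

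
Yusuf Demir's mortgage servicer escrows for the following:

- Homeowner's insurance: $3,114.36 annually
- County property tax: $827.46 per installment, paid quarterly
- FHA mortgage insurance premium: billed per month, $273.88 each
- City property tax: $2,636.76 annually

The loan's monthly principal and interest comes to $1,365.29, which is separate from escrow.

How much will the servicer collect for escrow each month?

Homeowner's insurance — $3,114.36 annually
County property tax — $827.46 × 4 = $3,309.84 annually
FHA mortgage insurance premium — $273.88 × 12 = $3,286.56 annually
City property tax — $2,636.76 annually
Total per year = $3,114.36 + $3,309.84 + $3,286.56 + $2,636.76 = $12,347.52
Monthly = $12,347.52 / 12 = $1,028.96

$1,028.96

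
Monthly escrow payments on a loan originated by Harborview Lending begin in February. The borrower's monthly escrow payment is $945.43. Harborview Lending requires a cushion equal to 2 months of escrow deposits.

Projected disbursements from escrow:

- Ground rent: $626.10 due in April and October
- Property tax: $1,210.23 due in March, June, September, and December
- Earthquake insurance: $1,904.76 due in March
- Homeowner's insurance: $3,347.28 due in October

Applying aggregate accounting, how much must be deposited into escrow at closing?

Cushion = 2 × $945.43 = $1,890.86
Trial balance (start $0, +$945.43 each month, − disbursements):
  Feb: +$945.43 → $945.43
  Mar: +$945.43 − $3,114.99 → -$1,224.13
  Apr: +$945.43 − $626.10 → -$904.80
  May: +$945.43 → $40.63
  Jun: +$945.43 − $1,210.23 → -$224.17
  Jul: +$945.43 → $721.26
  Aug: +$945.43 → $1,666.69
  Sep: +$945.43 − $1,210.23 → $1,401.89
  Oct: +$945.43 − $3,973.38 → -$1,626.06
  Nov: +$945.43 → -$680.63
  Dec: +$945.43 − $1,210.23 → -$945.43
  Jan: +$945.43 → $0.00
Lowest trial balance = -$1,626.06 (Oct)
Initial deposit = cushion − low point = $1,890.86 − (-$1,626.06) = $3,516.92

$3,516.92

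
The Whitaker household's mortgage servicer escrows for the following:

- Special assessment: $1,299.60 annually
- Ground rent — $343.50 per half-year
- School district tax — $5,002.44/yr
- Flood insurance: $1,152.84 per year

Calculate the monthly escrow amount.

Special assessment — $1,299.60/yr
Ground rent — $343.50 × 2 = $687.00/yr
School district tax — $5,002.44/yr
Flood insurance — $1,152.84/yr
Yearly total = $1,299.60 + $687.00 + $5,002.44 + $1,152.84 = $8,141.88
Per month = $8,141.88 ÷ 12 = $678.49

$678.49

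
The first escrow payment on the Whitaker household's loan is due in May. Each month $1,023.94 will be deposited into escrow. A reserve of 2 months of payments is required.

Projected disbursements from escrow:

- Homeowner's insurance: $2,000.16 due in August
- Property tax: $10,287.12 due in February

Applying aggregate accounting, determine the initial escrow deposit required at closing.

$4,095.76

Cushion = 2 × $1,023.94 = $2,047.88
Trial balance (start $0, +$1,023.94 each month, − disbursements):
  May: +$1,023.94 → $1,023.94
  Jun: +$1,023.94 → $2,047.88
  Jul: +$1,023.94 → $3,071.82
  Aug: +$1,023.94 − $2,000.16 → $2,095.60
  Sep: +$1,023.94 → $3,119.54
  Oct: +$1,023.94 → $4,143.48
  Nov: +$1,023.94 → $5,167.42
  Dec: +$1,023.94 → $6,191.36
  Jan: +$1,023.94 → $7,215.30
  Feb: +$1,023.94 − $10,287.12 → -$2,047.88
  Mar: +$1,023.94 → -$1,023.94
  Apr: +$1,023.94 → $0.00
Lowest trial balance = -$2,047.88 (Feb)
Initial deposit = cushion − low point = $2,047.88 − (-$2,047.88) = $4,095.76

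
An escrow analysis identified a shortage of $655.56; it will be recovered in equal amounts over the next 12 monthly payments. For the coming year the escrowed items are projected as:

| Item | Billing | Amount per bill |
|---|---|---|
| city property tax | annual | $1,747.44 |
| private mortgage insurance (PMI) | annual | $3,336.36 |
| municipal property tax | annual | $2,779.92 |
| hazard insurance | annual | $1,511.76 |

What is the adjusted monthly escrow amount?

City property tax: $1,747.44/yr
Private mortgage insurance (PMI): $3,336.36/yr
Municipal property tax: $2,779.92/yr
Hazard insurance: $1,511.76/yr
Combined annual = $1,747.44 + $3,336.36 + $2,779.92 + $1,511.76 = $9,375.48
Per month = $9,375.48 ÷ 12 = $781.29
Shortage per month = $655.56 ÷ 12 = $54.63
Adjusted monthly = $781.29 + $54.63 = $835.92

$835.92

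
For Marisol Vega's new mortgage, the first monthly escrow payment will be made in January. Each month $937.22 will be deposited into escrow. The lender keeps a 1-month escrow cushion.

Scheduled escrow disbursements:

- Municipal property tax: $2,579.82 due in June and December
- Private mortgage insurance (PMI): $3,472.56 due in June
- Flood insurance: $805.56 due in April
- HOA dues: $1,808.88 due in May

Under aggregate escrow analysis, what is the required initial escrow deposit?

Cushion = 1 × $937.22 = $937.22
Trial balance (start $0, +$937.22 each month, − disbursements):
  Jan: +$937.22 → $937.22
  Feb: +$937.22 → $1,874.44
  Mar: +$937.22 → $2,811.66
  Apr: +$937.22 − $805.56 → $2,943.32
  May: +$937.22 − $1,808.88 → $2,071.66
  Jun: +$937.22 − $6,052.38 → -$3,043.50
  Jul: +$937.22 → -$2,106.28
  Aug: +$937.22 → -$1,169.06
  Sep: +$937.22 → -$231.84
  Oct: +$937.22 → $705.38
  Nov: +$937.22 → $1,642.60
  Dec: +$937.22 − $2,579.82 → $0.00
Lowest trial balance = -$3,043.50 (Jun)
Initial deposit = cushion − low point = $937.22 − (-$3,043.50) = $3,980.72

$3,980.72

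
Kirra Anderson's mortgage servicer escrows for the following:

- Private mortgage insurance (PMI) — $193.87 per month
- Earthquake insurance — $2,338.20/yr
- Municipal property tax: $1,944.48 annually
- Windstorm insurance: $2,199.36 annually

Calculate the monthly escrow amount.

Private mortgage insurance (PMI) — $193.87 × 12 = $2,326.44/yr
Earthquake insurance — $2,338.20/yr
Municipal property tax — $1,944.48/yr
Windstorm insurance — $2,199.36/yr
Total annual escrow = $2,326.44 + $2,338.20 + $1,944.48 + $2,199.36 = $8,808.48
Monthly = $8,808.48 / 12 = $734.04

$734.04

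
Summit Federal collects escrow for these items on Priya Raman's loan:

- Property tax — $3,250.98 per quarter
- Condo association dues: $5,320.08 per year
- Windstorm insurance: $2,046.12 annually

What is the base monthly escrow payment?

$1,697.51

Property tax = $3,250.98 × 4 = $13,003.92
Condo association dues = $5,320.08
Windstorm insurance = $2,046.12
Annual escrow total = $13,003.92 + $5,320.08 + $2,046.12 = $20,370.12
Per month = $20,370.12 / 12 = $1,697.51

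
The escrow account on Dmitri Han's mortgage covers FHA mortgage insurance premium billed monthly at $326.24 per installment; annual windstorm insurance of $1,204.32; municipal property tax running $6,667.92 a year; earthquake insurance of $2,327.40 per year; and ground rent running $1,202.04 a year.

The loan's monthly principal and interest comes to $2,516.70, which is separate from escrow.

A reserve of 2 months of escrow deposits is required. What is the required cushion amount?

$2,552.76

FHA mortgage insurance premium = $326.24 × 12 = $3,914.88 per year
Windstorm insurance = $1,204.32 per year
Municipal property tax = $6,667.92 per year
Earthquake insurance = $2,327.40 per year
Ground rent = $1,202.04 per year
Total per year = $15,316.56
Monthly = $15,316.56 / 12 = $1,276.38
Reserve = 2 × $1,276.38 = $2,552.76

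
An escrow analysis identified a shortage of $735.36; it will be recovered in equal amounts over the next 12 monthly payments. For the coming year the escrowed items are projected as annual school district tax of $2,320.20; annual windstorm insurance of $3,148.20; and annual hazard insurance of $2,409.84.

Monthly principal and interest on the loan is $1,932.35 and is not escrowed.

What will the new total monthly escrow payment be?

$717.80

School district tax = $2,320.20 annually
Windstorm insurance = $3,148.20 annually
Hazard insurance = $2,409.84 annually
Total annual escrow = $2,320.20 + $3,148.20 + $2,409.84 = $7,878.24
Monthly = $7,878.24 / 12 = $656.52
Shortage per month = $735.36 / 12 = $61.28
New monthly escrow = $656.52 + $61.28 = $717.80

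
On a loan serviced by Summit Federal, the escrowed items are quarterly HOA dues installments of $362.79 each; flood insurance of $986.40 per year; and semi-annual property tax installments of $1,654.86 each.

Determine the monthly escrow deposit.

HOA dues: $362.79 × 4 = $1,451.16 per year
Flood insurance: $986.40 per year
Property tax: $1,654.86 × 2 = $3,309.72 per year
Yearly total = $1,451.16 + $986.40 + $3,309.72 = $5,747.28
Monthly escrow = $5,747.28 / 12 = $478.94

$478.94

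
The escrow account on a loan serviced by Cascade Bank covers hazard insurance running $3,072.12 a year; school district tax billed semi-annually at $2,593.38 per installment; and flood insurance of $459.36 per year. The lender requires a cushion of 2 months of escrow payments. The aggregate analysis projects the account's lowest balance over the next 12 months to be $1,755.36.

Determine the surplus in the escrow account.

$302.32

Hazard insurance = $3,072.12 per year
School district tax = $2,593.38 × 2 = $5,186.76 per year
Flood insurance = $459.36 per year
Total per year = $3,072.12 + $5,186.76 + $459.36 = $8,718.24
Base monthly escrow = $8,718.24 ÷ 12 = $726.52
Required cushion = 2 × $726.52 = $1,453.04
Surplus = $1,755.36 − $1,453.04 = $302.32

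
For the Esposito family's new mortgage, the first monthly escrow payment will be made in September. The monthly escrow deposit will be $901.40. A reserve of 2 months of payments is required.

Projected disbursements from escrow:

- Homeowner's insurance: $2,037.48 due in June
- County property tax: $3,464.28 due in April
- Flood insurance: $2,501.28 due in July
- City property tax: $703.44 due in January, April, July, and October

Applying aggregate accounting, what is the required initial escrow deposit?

$2,704.20

Cushion = 2 × $901.40 = $1,802.80
Trial balance (start $0, +$901.40 each month, − disbursements):
  Sep: +$901.40 → $901.40
  Oct: +$901.40 − $703.44 → $1,099.36
  Nov: +$901.40 → $2,000.76
  Dec: +$901.40 → $2,902.16
  Jan: +$901.40 − $703.44 → $3,100.12
  Feb: +$901.40 → $4,001.52
  Mar: +$901.40 → $4,902.92
  Apr: +$901.40 − $4,167.72 → $1,636.60
  May: +$901.40 → $2,538.00
  Jun: +$901.40 − $2,037.48 → $1,401.92
  Jul: +$901.40 − $3,204.72 → -$901.40
  Aug: +$901.40 → $0.00
Lowest trial balance = -$901.40 (Jul)
Initial deposit = cushion − low point = $1,802.80 − (-$901.40) = $2,704.20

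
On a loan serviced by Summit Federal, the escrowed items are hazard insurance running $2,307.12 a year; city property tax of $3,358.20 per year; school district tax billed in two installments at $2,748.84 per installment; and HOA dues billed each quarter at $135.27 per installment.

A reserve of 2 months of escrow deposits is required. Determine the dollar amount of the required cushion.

Hazard insurance: $2,307.12 per year
City property tax: $3,358.20 per year
School district tax: $2,748.84 × 2 = $5,497.68 per year
HOA dues: $135.27 × 4 = $541.08 per year
Annual escrow total = $2,307.12 + $3,358.20 + $5,497.68 + $541.08 = $11,704.08
Monthly = $11,704.08 / 12 = $975.34
Reserve = 2 × $975.34 = $1,950.68

$1,950.68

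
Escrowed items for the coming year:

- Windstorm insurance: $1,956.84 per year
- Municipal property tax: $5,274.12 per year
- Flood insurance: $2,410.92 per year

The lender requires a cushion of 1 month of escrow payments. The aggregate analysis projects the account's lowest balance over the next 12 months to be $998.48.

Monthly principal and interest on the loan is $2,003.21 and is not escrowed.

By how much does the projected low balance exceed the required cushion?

$194.99

Windstorm insurance — $1,956.84 annually
Municipal property tax — $5,274.12 annually
Flood insurance — $2,410.92 annually
Annual escrow total = $9,641.88
Monthly = $9,641.88 / 12 = $803.49
Required reserve = 1 × $803.49 = $803.49
Excess over cushion: $998.48 − $803.49 = $194.99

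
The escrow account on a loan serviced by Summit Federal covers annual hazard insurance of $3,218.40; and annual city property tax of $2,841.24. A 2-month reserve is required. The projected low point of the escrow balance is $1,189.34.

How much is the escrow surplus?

$179.40

Hazard insurance: $3,218.40/yr
City property tax: $2,841.24/yr
Total annual escrow = $6,059.64
Per month = $6,059.64 / 12 = $504.97
Required reserve = 2 × $504.97 = $1,009.94
Excess over cushion: $1,189.34 − $1,009.94 = $179.40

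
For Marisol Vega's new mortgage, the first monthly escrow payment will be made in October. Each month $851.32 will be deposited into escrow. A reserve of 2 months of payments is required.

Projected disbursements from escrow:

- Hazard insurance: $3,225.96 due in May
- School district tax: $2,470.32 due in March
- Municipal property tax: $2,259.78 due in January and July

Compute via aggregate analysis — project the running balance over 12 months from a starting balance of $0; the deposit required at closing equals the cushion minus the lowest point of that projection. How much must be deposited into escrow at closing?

Cushion = 2 × $851.32 = $1,702.64
Trial balance (start $0, +$851.32 each month, − disbursements):
  Oct: +$851.32 → $851.32
  Nov: +$851.32 → $1,702.64
  Dec: +$851.32 → $2,553.96
  Jan: +$851.32 − $2,259.78 → $1,145.50
  Feb: +$851.32 → $1,996.82
  Mar: +$851.32 − $2,470.32 → $377.82
  Apr: +$851.32 → $1,229.14
  May: +$851.32 − $3,225.96 → -$1,145.50
  Jun: +$851.32 → -$294.18
  Jul: +$851.32 − $2,259.78 → -$1,702.64
  Aug: +$851.32 → -$851.32
  Sep: +$851.32 → $0.00
Lowest trial balance = -$1,702.64 (Jul)
Initial deposit = cushion − low point = $1,702.64 − (-$1,702.64) = $3,405.28

$3,405.28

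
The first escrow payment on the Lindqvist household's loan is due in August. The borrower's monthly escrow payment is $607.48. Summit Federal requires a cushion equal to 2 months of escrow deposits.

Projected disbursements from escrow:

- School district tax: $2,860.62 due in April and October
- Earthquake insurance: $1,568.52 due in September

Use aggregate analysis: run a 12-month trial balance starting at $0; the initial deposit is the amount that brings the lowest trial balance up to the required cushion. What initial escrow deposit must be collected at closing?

Cushion = 2 × $607.48 = $1,214.96
Trial balance (start $0, +$607.48 each month, − disbursements):
  Aug: +$607.48 → $607.48
  Sep: +$607.48 − $1,568.52 → -$353.56
  Oct: +$607.48 − $2,860.62 → -$2,606.70
  Nov: +$607.48 → -$1,999.22
  Dec: +$607.48 → -$1,391.74
  Jan: +$607.48 → -$784.26
  Feb: +$607.48 → -$176.78
  Mar: +$607.48 → $430.70
  Apr: +$607.48 − $2,860.62 → -$1,822.44
  May: +$607.48 → -$1,214.96
  Jun: +$607.48 → -$607.48
  Jul: +$607.48 → $0.00
Lowest trial balance = -$2,606.70 (Oct)
Initial deposit = cushion − low point = $1,214.96 − (-$2,606.70) = $3,821.66

$3,821.66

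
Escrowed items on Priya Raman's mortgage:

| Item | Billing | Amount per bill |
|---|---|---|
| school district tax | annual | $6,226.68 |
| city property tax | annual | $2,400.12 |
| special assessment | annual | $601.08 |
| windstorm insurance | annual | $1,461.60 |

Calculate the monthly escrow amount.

$890.79

School district tax — $6,226.68
City property tax — $2,400.12
Special assessment — $601.08
Windstorm insurance — $1,461.60
Yearly total = $10,689.48
Monthly escrow = $10,689.48 ÷ 12 = $890.79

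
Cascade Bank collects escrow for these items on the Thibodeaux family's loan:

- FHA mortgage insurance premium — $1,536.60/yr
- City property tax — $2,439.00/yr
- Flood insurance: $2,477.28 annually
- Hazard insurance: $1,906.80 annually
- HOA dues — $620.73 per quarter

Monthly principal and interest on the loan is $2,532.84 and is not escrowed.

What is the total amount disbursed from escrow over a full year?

$10,842.60

FHA mortgage insurance premium: $1,536.60 annually
City property tax: $2,439.00 annually
Flood insurance: $2,477.28 annually
Hazard insurance: $1,906.80 annually
HOA dues: $620.73 × 4 = $2,482.92 annually
Total per year = $10,842.60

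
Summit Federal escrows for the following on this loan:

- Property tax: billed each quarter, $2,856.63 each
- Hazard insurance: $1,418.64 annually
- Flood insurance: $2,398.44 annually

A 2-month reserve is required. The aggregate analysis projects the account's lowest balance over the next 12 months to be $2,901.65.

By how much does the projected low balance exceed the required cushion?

Property tax: $2,856.63 × 4 = $11,426.52
Hazard insurance: $1,418.64
Flood insurance: $2,398.44
Annual escrow total = $11,426.52 + $1,418.64 + $2,398.44 = $15,243.60
Monthly escrow = $15,243.60 ÷ 12 = $1,270.30
Required reserve = 2 × $1,270.30 = $2,540.60
Excess over cushion: $2,901.65 − $2,540.60 = $361.05

$361.05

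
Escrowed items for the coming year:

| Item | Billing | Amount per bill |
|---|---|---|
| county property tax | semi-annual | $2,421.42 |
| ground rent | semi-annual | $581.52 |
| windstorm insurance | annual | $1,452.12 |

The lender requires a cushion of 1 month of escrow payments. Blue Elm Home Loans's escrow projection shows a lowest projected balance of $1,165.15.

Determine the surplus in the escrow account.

County property tax = $2,421.42 × 2 = $4,842.84 per year
Ground rent = $581.52 × 2 = $1,163.04 per year
Windstorm insurance = $1,452.12 per year
Total per year = $4,842.84 + $1,163.04 + $1,452.12 = $7,458.00
Monthly = $7,458.00 / 12 = $621.50
Required cushion = 1 × $621.50 = $621.50
Excess over cushion: $1,165.15 − $621.50 = $543.65

$543.65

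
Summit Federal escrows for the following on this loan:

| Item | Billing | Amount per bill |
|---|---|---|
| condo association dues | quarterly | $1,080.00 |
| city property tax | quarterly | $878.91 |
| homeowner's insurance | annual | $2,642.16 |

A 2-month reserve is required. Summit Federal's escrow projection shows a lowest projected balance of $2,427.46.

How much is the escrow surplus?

Condo association dues — $1,080.00 × 4 = $4,320.00 per year
City property tax — $878.91 × 4 = $3,515.64 per year
Homeowner's insurance — $2,642.16 per year
Total per year = $4,320.00 + $3,515.64 + $2,642.16 = $10,477.80
Per month = $10,477.80 / 12 = $873.15
Required cushion = 2 × $873.15 = $1,746.30
Surplus = $2,427.46 − $1,746.30 = $681.16

$681.16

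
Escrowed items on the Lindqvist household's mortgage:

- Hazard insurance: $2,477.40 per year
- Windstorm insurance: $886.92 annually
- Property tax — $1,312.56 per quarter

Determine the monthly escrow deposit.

$717.88

Hazard insurance = $2,477.40
Windstorm insurance = $886.92
Property tax = $1,312.56 × 4 = $5,250.24
Total annual escrow = $8,614.56
Monthly = $8,614.56 / 12 = $717.88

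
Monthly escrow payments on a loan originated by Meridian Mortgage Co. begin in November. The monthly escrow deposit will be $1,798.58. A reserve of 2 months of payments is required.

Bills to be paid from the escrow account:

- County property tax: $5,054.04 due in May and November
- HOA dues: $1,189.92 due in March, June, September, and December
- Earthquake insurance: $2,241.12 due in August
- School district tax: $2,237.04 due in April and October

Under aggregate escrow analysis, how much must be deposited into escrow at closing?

Cushion = 2 × $1,798.58 = $3,597.16
Trial balance (start $0, +$1,798.58 each month, − disbursements):
  Nov: +$1,798.58 − $5,054.04 → -$3,255.46
  Dec: +$1,798.58 − $1,189.92 → -$2,646.80
  Jan: +$1,798.58 → -$848.22
  Feb: +$1,798.58 → $950.36
  Mar: +$1,798.58 − $1,189.92 → $1,559.02
  Apr: +$1,798.58 − $2,237.04 → $1,120.56
  May: +$1,798.58 − $5,054.04 → -$2,134.90
  Jun: +$1,798.58 − $1,189.92 → -$1,526.24
  Jul: +$1,798.58 → $272.34
  Aug: +$1,798.58 − $2,241.12 → -$170.20
  Sep: +$1,798.58 − $1,189.92 → $438.46
  Oct: +$1,798.58 − $2,237.04 → $0.00
Lowest trial balance = -$3,255.46 (Nov)
Initial deposit = cushion − low point = $3,597.16 − (-$3,255.46) = $6,852.62

$6,852.62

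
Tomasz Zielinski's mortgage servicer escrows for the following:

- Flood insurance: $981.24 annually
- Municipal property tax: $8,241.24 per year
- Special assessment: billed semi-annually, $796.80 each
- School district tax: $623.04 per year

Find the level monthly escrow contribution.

Flood insurance — $981.24/yr
Municipal property tax — $8,241.24/yr
Special assessment — $796.80 × 2 = $1,593.60/yr
School district tax — $623.04/yr
Combined annual = $11,439.12
Per month = $11,439.12 / 12 = $953.26

$953.26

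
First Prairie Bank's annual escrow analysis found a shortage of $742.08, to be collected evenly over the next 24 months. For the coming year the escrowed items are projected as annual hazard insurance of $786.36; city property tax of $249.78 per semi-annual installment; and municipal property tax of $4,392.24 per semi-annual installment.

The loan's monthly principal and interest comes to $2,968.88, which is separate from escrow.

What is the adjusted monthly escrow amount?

$870.12

Hazard insurance — $786.36 per year
City property tax — $249.78 × 2 = $499.56 per year
Municipal property tax — $4,392.24 × 2 = $8,784.48 per year
Total annual escrow = $10,070.40
Monthly = $10,070.40 ÷ 12 = $839.20
Shortage per month = $742.08 / 24 = $30.92
New monthly escrow = $839.20 + $30.92 = $870.12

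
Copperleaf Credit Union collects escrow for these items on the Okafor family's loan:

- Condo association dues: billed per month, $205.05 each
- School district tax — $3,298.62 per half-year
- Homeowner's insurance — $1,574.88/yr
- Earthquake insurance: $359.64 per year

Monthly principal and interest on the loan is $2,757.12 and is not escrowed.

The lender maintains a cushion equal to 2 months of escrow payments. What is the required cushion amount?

$1,832.06

Condo association dues: $205.05 × 12 = $2,460.60
School district tax: $3,298.62 × 2 = $6,597.24
Homeowner's insurance: $1,574.88
Earthquake insurance: $359.64
Total per year = $10,992.36
Base monthly escrow = $10,992.36 ÷ 12 = $916.03
Cushion = 2 × $916.03 = $1,832.06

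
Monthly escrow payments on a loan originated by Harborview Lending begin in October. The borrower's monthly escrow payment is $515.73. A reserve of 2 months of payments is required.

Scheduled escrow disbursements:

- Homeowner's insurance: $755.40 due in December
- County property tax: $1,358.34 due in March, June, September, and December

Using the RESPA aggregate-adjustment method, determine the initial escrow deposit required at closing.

Cushion = 2 × $515.73 = $1,031.46
Trial balance (start $0, +$515.73 each month, − disbursements):
  Oct: +$515.73 → $515.73
  Nov: +$515.73 → $1,031.46
  Dec: +$515.73 − $2,113.74 → -$566.55
  Jan: +$515.73 → -$50.82
  Feb: +$515.73 → $464.91
  Mar: +$515.73 − $1,358.34 → -$377.70
  Apr: +$515.73 → $138.03
  May: +$515.73 → $653.76
  Jun: +$515.73 − $1,358.34 → -$188.85
  Jul: +$515.73 → $326.88
  Aug: +$515.73 → $842.61
  Sep: +$515.73 − $1,358.34 → $0.00
Lowest trial balance = -$566.55 (Dec)
Initial deposit = cushion − low point = $1,031.46 − (-$566.55) = $1,598.01

$1,598.01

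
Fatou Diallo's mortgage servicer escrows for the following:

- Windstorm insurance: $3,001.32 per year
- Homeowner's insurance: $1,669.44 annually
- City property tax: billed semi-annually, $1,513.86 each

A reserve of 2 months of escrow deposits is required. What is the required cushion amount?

$1,283.08

Windstorm insurance — $3,001.32
Homeowner's insurance — $1,669.44
City property tax — $1,513.86 × 2 = $3,027.72
Yearly total = $3,001.32 + $1,669.44 + $3,027.72 = $7,698.48
Base monthly escrow = $7,698.48 ÷ 12 = $641.54
Reserve = 2 × $641.54 = $1,283.08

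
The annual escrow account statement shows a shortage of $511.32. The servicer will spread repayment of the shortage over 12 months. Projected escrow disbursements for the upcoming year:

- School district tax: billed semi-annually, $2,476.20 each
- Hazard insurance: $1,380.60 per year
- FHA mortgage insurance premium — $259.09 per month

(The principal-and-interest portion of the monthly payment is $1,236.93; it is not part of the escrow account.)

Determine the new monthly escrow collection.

School district tax: $2,476.20 × 2 = $4,952.40
Hazard insurance: $1,380.60
FHA mortgage insurance premium: $259.09 × 12 = $3,109.08
Total per year = $4,952.40 + $1,380.60 + $3,109.08 = $9,442.08
Monthly escrow = $9,442.08 / 12 = $786.84
Shortage per month = $511.32 / 12 = $42.61
New monthly escrow = $786.84 + $42.61 = $829.45

$829.45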